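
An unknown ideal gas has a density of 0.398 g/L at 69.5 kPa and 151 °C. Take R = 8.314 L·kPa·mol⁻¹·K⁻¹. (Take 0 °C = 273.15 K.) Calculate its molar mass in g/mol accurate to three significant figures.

ρ = PM/(RT) ⇒ M = ρRT/P = (0.398 × 8.314 × 424.1) / 69.5

M ≈ 20.2 g/mol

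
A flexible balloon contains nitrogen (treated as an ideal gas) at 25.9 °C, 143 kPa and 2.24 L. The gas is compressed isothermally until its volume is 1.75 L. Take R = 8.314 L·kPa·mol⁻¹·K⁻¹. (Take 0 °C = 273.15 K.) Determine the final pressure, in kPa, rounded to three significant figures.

Convert: T₁ = 299.0 K.
Isothermal, so P V is constant: T₂ = T₁; P₂ = P₁·(V₁/V₂) = 183.0 kPa.

P₂ ≈ 183 kPa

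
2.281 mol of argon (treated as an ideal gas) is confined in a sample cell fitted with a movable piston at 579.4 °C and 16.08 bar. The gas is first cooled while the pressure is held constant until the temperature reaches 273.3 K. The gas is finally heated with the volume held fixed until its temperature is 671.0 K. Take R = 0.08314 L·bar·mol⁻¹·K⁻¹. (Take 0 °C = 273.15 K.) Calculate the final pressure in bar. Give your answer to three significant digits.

P₃ ≈ 39.5 bar

Convert: T₁ = 852.5 K.
From PV = nRT: V₁ = nRT₁/P₁ = 10.05 L.
Isobaric, so V/T is constant: P₂ = P₁; V₂ = V₁·(T₂/T₁) = 3.223 L.
V constant ⇒ P ∝ T: V₃ = V₂; P₃ = P₂·(T₃/T₂) = 39.48 bar.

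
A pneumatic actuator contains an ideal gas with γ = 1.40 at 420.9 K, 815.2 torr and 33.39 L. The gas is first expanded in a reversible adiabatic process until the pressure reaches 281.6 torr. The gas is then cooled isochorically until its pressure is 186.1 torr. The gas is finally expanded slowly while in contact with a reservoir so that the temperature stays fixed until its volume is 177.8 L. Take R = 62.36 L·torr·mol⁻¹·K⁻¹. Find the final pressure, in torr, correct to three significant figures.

Reversible adiabatic, γ = 1.40: T₂ = T₁·(P₂/P₁)^((γ−1)/γ) = 310.7 K; V₂ = V₁·(P₁/P₂)^(1/γ) = 71.34 L.
Isochoric, so P/T is constant: V₃ = V₂; T₃ = T₂·(P₃/P₂) = 205.3 K.
Isothermal, so P V is constant: T₄ = T₃; P₄ = P₃·(V₃/V₄) = 74.67 torr.

P₄ ≈ 74.7 torr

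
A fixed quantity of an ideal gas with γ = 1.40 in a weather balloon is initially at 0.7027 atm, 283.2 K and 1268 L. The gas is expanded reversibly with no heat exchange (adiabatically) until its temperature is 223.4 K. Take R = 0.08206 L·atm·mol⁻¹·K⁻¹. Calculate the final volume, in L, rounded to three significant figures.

V₂ ≈ 2.29e+03 L

Reversible adiabatic, γ = 1.40: P₂ = P₁·(T₂/T₁)^(γ/(γ−1)) = 0.3064 atm; V₂ = V₁·(T₁/T₂)^(1/(γ−1)) = 2294 L.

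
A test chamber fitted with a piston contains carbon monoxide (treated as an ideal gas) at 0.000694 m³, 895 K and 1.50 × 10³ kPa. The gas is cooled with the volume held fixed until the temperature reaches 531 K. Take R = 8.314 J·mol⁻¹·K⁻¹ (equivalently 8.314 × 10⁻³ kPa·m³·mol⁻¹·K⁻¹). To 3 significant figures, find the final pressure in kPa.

P₂ ≈ 890 kPa

Isochoric, so P/T is constant: V₂ = V₁; P₂ = P₁·(T₂/T₁) = 889.9 kPa.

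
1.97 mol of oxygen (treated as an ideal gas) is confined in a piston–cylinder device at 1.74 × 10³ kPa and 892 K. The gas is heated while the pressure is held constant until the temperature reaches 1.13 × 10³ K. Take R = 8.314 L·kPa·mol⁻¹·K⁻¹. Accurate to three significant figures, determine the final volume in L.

V₂ ≈ 10.6 L

From PV = nRT: V₁ = nRT₁/P₁ = 8.396 L.
P constant ⇒ V ∝ T: P₂ = P₁; V₂ = V₁·(T₂/T₁) = 10.64 L.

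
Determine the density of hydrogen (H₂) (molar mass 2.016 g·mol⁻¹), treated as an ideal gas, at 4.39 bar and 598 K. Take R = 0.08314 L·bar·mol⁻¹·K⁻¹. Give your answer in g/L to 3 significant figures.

ρ ≈ 0.178 g/L

ρ = PM/(RT) = (4.39 × 2.016) / (0.08314 × 598.0)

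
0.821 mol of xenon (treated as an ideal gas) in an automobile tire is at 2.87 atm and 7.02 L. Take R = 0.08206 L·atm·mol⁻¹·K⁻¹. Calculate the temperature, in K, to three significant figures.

PV = nRT ⇒ T = PV/(nR) = (2.87 × 7.02) / (0.821 × 0.08206)

T ≈ 299 K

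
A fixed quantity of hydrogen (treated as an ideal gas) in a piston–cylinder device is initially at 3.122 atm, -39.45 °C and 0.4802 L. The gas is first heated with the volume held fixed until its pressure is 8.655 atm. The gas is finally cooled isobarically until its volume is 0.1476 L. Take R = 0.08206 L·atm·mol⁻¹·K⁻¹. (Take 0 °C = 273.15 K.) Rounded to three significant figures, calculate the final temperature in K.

T₃ ≈ 199 K

Convert: T₁ = 233.7 K.
V constant ⇒ P ∝ T: V₂ = V₁; T₂ = T₁·(P₂/P₁) = 647.9 K.
Isobaric, so V/T is constant: P₃ = P₂; T₃ = T₂·(V₃/V₂) = 199.1 K.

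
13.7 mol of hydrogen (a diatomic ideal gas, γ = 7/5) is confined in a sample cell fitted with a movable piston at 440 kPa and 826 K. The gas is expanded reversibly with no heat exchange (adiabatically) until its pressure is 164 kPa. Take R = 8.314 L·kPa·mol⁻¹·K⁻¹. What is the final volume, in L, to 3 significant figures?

V₂ ≈ 433 L

From PV = nRT: V₁ = nRT₁/P₁ = 213.8 L.
Adiabatic (γ = 7/5), T V^(γ−1) and P V^γ constant: T₂ = T₁·(P₂/P₁)^((γ−1)/γ) = 623.0 K; V₂ = V₁·(P₁/P₂)^(1/γ) = 432.7 L.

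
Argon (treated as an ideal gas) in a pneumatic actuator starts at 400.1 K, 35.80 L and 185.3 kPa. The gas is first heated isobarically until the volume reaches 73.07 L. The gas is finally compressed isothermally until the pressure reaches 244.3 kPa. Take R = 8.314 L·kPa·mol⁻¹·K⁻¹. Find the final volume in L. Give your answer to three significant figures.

V₃ ≈ 55.4 L

P constant ⇒ V ∝ T: P₂ = P₁; T₂ = T₁·(V₂/V₁) = 816.6 K.
T constant ⇒ Boyle's law P V = const: T₃ = T₂; V₃ = V₂·(P₂/P₃) = 55.42 L.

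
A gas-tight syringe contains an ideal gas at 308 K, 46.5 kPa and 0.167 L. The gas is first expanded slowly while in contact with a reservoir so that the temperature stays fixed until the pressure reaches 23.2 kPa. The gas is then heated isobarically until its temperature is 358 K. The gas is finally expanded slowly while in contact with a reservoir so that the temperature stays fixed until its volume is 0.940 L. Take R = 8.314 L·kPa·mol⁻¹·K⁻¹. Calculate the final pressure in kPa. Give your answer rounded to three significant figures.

P₄ ≈ 9.60 kPa

T constant ⇒ Boyle's law P V = const: T₂ = T₁; V₂ = V₁·(P₁/P₂) = 0.3347 L.
Isobaric, so V/T is constant: P₃ = P₂; V₃ = V₂·(T₃/T₂) = 0.3891 L.
T constant ⇒ Boyle's law P V = const: T₄ = T₃; P₄ = P₃·(V₃/V₄) = 9.602 kPa.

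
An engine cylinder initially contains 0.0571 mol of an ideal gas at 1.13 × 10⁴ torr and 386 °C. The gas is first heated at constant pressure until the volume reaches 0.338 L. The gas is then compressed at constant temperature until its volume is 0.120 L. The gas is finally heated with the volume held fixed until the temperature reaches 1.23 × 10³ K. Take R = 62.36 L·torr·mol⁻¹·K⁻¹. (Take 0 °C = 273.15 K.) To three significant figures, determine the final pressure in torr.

P₄ ≈ 3.65e+04 torr

Convert: T₁ = 659.1 K.
From PV = nRT: V₁ = nRT₁/P₁ = 0.2077 L.
P constant ⇒ V ∝ T: P₂ = P₁; T₂ = T₁·(V₂/V₁) = 1073 K.
T constant ⇒ Boyle's law P V = const: T₃ = T₂; P₃ = P₂·(V₂/V₃) = 3.183e+04 torr.
V constant ⇒ P ∝ T: V₄ = V₃; P₄ = P₃·(T₄/T₃) = 3.650e+04 torr.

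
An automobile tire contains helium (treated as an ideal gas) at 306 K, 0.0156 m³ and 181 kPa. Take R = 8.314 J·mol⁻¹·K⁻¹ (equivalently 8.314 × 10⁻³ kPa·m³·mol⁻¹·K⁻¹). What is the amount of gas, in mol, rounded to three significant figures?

n ≈ 1.11 mol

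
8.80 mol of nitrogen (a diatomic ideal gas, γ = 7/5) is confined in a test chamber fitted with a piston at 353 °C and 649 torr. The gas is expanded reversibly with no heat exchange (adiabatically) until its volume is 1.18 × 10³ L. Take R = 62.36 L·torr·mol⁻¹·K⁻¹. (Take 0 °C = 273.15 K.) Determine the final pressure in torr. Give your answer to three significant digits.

P₂ ≈ 211 torr

Convert: T₁ = 626.1 K.
From PV = nRT: V₁ = nRT₁/P₁ = 529.4 L.
Reversible adiabatic, γ = 7/5: T₂ = T₁·(V₁/V₂)^(γ−1) = 454.4 K; P₂ = P₁·(V₁/V₂)^γ = 211.3 torr.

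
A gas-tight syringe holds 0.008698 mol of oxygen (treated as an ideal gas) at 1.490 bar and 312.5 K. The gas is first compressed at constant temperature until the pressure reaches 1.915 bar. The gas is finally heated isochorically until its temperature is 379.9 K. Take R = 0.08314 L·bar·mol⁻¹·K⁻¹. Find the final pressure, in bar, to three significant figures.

From PV = nRT: V₁ = nRT₁/P₁ = 0.1517 L.
T constant ⇒ Boyle's law P V = const: T₂ = T₁; V₂ = V₁·(P₁/P₂) = 0.1180 L.
V constant ⇒ P ∝ T: V₃ = V₂; P₃ = P₂·(T₃/T₂) = 2.328 bar.

P₃ ≈ 2.33 bar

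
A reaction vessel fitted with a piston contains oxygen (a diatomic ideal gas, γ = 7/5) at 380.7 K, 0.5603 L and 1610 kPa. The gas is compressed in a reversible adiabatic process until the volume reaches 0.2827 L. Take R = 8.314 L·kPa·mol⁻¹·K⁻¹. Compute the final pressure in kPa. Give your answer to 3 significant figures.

P₂ ≈ 4.20e+03 kPa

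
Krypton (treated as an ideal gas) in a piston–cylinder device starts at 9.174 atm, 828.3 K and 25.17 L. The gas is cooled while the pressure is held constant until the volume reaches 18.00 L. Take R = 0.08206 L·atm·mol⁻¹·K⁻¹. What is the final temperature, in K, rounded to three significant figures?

T₂ ≈ 592 K

P constant ⇒ V ∝ T: P₂ = P₁; T₂ = T₁·(V₂/V₁) = 592.3 K.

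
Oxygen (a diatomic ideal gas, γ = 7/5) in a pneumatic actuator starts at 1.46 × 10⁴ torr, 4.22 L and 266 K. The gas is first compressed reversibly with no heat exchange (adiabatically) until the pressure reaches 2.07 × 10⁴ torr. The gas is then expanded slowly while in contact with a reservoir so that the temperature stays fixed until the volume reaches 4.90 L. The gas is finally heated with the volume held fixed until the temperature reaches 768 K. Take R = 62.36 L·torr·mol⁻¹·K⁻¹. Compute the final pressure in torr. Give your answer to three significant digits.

Adiabatic (γ = 7/5), T V^(γ−1) and P V^γ constant: T₂ = T₁·(P₂/P₁)^((γ−1)/γ) = 293.9 K; V₂ = V₁·(P₁/P₂)^(1/γ) = 3.289 L.
T constant ⇒ Boyle's law P V = const: T₃ = T₂; P₃ = P₂·(V₂/V₃) = 1.389e+04 torr.
Isochoric, so P/T is constant: V₄ = V₃; P₄ = P₃·(T₄/T₃) = 3.630e+04 torr.

P₄ ≈ 3.63e+04 torr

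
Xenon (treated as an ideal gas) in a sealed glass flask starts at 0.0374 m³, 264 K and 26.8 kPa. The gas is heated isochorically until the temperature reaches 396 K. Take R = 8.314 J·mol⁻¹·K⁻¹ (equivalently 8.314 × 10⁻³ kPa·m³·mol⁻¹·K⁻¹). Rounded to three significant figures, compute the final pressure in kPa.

P₂ ≈ 40.2 kPa

V constant ⇒ P ∝ T: V₂ = V₁; P₂ = P₁·(T₂/T₁) = 40.20 kPa.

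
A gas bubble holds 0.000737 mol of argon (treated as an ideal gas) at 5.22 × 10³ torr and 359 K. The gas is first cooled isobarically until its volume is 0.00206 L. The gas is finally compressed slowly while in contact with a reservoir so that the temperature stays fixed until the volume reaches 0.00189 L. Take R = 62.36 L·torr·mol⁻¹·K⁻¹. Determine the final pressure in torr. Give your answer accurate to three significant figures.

From PV = nRT: V₁ = nRT₁/P₁ = 0.003161 L.
P constant ⇒ V ∝ T: P₂ = P₁; T₂ = T₁·(V₂/V₁) = 234.0 K.
Isothermal, so P V is constant: T₃ = T₂; P₃ = P₂·(V₂/V₃) = 5690 torr.

P₃ ≈ 5.69e+03 torr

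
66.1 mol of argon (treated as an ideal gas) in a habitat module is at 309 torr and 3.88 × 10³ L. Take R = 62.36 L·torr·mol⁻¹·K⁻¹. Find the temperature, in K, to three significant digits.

PV = nRT ⇒ T = PV/(nR) = (309 × 3.88e+03) / (66.1 × 62.36)

T ≈ 291 K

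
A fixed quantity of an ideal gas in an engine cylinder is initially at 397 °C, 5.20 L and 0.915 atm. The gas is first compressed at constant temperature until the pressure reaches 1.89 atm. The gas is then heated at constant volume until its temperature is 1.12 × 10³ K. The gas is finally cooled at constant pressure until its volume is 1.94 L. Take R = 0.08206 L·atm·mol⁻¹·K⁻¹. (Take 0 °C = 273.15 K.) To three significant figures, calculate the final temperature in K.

T₄ ≈ 863 K

Convert: T₁ = 670.1 K.
T constant ⇒ Boyle's law P V = const: T₂ = T₁; V₂ = V₁·(P₁/P₂) = 2.517 L.
V constant ⇒ P ∝ T: V₃ = V₂; P₃ = P₂·(T₃/T₂) = 3.159 atm.
P constant ⇒ V ∝ T: P₄ = P₃; T₄ = T₃·(V₄/V₃) = 863.1 K.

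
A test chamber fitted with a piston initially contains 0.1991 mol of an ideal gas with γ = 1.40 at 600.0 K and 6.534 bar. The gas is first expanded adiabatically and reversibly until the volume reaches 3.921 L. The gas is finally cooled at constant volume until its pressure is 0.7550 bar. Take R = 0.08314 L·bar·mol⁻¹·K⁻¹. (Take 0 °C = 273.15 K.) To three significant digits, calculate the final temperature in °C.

T₃ ≈ -94.3 °C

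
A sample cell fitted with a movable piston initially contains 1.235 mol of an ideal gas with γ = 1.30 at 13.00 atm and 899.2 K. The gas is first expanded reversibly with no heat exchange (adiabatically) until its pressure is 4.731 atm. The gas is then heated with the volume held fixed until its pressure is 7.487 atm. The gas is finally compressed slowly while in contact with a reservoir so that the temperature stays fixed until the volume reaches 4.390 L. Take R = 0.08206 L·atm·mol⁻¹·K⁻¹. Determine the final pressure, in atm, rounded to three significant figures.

From PV = nRT: V₁ = nRT₁/P₁ = 7.010 L.
Adiabatic (γ = 1.30), T V^(γ−1) and P V^γ constant: T₂ = T₁·(P₂/P₁)^((γ−1)/γ) = 712.1 K; V₂ = V₁·(P₁/P₂)^(1/γ) = 15.25 L.
Isochoric, so P/T is constant: V₃ = V₂; T₃ = T₂·(P₃/P₂) = 1127 K.
Isothermal, so P V is constant: T₄ = T₃; P₄ = P₃·(V₃/V₄) = 26.02 atm.

P₄ ≈ 26.0 atm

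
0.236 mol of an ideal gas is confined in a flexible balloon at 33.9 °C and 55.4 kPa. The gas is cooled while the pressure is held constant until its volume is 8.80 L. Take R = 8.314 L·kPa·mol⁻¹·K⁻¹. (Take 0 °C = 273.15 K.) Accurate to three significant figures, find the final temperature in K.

Convert: T₁ = 307.0 K.
From PV = nRT: V₁ = nRT₁/P₁ = 10.87 L.
P constant ⇒ V ∝ T: P₂ = P₁; T₂ = T₁·(V₂/V₁) = 248.5 K.

T₂ ≈ 248 K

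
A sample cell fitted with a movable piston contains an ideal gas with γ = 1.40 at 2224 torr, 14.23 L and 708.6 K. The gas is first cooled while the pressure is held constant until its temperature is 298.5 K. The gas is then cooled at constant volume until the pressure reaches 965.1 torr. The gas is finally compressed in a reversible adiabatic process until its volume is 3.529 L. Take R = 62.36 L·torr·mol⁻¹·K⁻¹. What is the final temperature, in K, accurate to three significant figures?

P constant ⇒ V ∝ T: P₂ = P₁; V₂ = V₁·(T₂/T₁) = 5.994 L.
Isochoric, so P/T is constant: V₃ = V₂; T₃ = T₂·(P₃/P₂) = 129.5 K.
Adiabatic (γ = 1.40), T V^(γ−1) and P V^γ constant: T₄ = T₃·(V₃/V₄)^(γ−1) = 160.1 K; P₄ = P₃·(V₃/V₄)^γ = 2026 torr.

T₄ ≈ 160 K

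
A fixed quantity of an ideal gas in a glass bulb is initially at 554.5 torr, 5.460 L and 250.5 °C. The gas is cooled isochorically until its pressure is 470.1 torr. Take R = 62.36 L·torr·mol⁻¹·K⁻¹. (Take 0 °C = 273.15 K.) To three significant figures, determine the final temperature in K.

T₂ ≈ 444 K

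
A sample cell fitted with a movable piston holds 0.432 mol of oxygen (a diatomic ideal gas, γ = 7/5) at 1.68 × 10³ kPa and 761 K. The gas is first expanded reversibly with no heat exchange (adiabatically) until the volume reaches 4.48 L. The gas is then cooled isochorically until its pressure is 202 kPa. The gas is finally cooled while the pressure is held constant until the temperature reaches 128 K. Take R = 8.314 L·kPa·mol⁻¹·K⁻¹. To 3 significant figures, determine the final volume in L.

V₄ ≈ 2.28 L

From PV = nRT: V₁ = nRT₁/P₁ = 1.627 L.
Adiabatic (γ = 7/5), T V^(γ−1) and P V^γ constant: T₂ = T₁·(V₁/V₂)^(γ−1) = 507.5 K; P₂ = P₁·(V₁/V₂)^γ = 406.9 kPa.
V constant ⇒ P ∝ T: V₃ = V₂; T₃ = T₂·(P₃/P₂) = 252.0 K.
P constant ⇒ V ∝ T: P₄ = P₃; V₄ = V₃·(T₄/T₃) = 2.276 L.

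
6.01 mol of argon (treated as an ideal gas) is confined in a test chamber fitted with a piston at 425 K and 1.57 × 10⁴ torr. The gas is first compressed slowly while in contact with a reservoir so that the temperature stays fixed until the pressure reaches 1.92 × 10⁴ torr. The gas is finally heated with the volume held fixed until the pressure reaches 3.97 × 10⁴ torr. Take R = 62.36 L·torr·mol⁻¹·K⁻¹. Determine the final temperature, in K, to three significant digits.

T₃ ≈ 879 K

From PV = nRT: V₁ = nRT₁/P₁ = 10.15 L.
T constant ⇒ Boyle's law P V = const: T₂ = T₁; V₂ = V₁·(P₁/P₂) = 8.296 L.
Isochoric, so P/T is constant: V₃ = V₂; T₃ = T₂·(P₃/P₂) = 878.8 K.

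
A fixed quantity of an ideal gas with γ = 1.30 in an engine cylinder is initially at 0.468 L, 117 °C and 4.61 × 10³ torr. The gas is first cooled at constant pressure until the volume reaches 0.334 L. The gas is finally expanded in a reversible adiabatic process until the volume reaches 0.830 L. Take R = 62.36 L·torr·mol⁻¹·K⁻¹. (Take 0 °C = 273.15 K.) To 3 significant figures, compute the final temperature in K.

Convert: T₁ = 390.1 K.
P constant ⇒ V ∝ T: P₂ = P₁; T₂ = T₁·(V₂/V₁) = 278.4 K.
Reversible adiabatic, γ = 1.30: T₃ = T₂·(V₂/V₃)^(γ−1) = 211.9 K; P₃ = P₂·(V₂/V₃)^γ = 1412 torr.

T₃ ≈ 212 K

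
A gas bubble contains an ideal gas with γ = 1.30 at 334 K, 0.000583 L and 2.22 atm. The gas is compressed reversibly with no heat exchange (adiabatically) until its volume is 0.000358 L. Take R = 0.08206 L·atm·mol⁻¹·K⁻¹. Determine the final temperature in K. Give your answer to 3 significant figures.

T₂ ≈ 387 K

Adiabatic (γ = 1.30), T V^(γ−1) and P V^γ constant: T₂ = T₁·(V₁/V₂)^(γ−1) = 386.6 K; P₂ = P₁·(V₁/V₂)^γ = 4.185 atm.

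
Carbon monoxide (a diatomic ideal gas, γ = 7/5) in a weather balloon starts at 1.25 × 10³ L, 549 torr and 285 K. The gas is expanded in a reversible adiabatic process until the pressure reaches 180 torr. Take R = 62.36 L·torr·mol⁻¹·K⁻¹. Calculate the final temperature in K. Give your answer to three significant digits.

T₂ ≈ 207 K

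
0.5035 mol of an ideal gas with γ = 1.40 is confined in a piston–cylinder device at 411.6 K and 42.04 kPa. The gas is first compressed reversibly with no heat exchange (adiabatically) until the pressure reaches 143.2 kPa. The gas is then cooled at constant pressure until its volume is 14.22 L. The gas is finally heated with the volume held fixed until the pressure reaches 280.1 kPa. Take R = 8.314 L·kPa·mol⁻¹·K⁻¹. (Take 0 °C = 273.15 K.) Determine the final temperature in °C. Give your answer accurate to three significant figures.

From PV = nRT: V₁ = nRT₁/P₁ = 40.98 L.
Adiabatic (γ = 1.40), T V^(γ−1) and P V^γ constant: T₂ = T₁·(P₂/P₁)^((γ−1)/γ) = 584.2 K; V₂ = V₁·(P₁/P₂)^(1/γ) = 17.08 L.
P constant ⇒ V ∝ T: P₃ = P₂; T₃ = T₂·(V₃/V₂) = 486.4 K.
V constant ⇒ P ∝ T: V₄ = V₃; T₄ = T₃·(P₄/P₃) = 951.5 K.

T₄ ≈ 678 °C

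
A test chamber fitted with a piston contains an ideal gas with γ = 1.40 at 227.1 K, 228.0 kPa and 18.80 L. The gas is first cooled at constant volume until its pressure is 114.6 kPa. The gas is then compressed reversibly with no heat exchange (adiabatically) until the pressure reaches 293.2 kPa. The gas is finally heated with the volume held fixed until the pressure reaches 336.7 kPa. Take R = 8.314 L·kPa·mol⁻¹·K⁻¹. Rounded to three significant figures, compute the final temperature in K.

T₄ ≈ 171 K

Isochoric, so P/T is constant: V₂ = V₁; T₂ = T₁·(P₂/P₁) = 114.1 K.
Reversible adiabatic, γ = 1.40: T₃ = T₂·(P₃/P₂)^((γ−1)/γ) = 149.3 K; V₃ = V₂·(P₂/P₃)^(1/γ) = 9.610 L.
Isochoric, so P/T is constant: V₄ = V₃; T₄ = T₃·(P₄/P₃) = 171.4 K.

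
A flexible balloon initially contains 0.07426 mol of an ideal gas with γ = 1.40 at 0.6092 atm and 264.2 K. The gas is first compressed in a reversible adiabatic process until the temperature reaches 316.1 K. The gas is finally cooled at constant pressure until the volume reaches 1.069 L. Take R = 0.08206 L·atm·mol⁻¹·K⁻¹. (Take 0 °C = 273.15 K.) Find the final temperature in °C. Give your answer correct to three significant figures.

T₃ ≈ -72.9 °C

From PV = nRT: V₁ = nRT₁/P₁ = 2.643 L.
Adiabatic (γ = 1.40), T V^(γ−1) and P V^γ constant: P₂ = P₁·(T₂/T₁)^(γ/(γ−1)) = 1.141 atm; V₂ = V₁·(T₁/T₂)^(1/(γ−1)) = 1.688 L.
Isobaric, so V/T is constant: P₃ = P₂; T₃ = T₂·(V₃/V₂) = 200.2 K.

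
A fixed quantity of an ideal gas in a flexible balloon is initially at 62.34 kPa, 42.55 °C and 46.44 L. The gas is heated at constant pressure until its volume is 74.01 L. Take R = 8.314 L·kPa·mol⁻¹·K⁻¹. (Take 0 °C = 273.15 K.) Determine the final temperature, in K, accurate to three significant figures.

T₂ ≈ 503 K

Convert: T₁ = 315.7 K.
Isobaric, so V/T is constant: P₂ = P₁; T₂ = T₁·(V₂/V₁) = 503.1 K.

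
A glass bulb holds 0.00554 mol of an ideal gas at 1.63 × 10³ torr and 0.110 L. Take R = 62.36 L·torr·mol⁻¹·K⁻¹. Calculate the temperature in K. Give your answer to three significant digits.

T ≈ 519 K

PV = nRT ⇒ T = PV/(nR) = (1.63e+03 × 0.110) / (0.00554 × 62.36)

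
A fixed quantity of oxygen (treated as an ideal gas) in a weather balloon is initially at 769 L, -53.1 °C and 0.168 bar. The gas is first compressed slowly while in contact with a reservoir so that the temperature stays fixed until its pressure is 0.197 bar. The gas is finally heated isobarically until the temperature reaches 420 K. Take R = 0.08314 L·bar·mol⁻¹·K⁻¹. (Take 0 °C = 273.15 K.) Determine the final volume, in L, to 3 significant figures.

V₃ ≈ 1.25e+03 L

Convert: T₁ = 220.0 K.
T constant ⇒ Boyle's law P V = const: T₂ = T₁; V₂ = V₁·(P₁/P₂) = 655.8 L.
Isobaric, so V/T is constant: P₃ = P₂; V₃ = V₂·(T₃/T₂) = 1252 L.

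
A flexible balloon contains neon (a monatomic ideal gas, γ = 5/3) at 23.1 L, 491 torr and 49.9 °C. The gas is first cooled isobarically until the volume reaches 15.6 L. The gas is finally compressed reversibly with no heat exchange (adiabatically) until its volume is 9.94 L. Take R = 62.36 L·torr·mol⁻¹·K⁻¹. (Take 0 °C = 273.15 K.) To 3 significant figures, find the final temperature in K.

Convert: T₁ = 323.0 K.
P constant ⇒ V ∝ T: P₂ = P₁; T₂ = T₁·(V₂/V₁) = 218.2 K.
Reversible adiabatic, γ = 5/3: T₃ = T₂·(V₂/V₃)^(γ−1) = 294.6 K; P₃ = P₂·(V₂/V₃)^γ = 1041 torr.

T₃ ≈ 295 K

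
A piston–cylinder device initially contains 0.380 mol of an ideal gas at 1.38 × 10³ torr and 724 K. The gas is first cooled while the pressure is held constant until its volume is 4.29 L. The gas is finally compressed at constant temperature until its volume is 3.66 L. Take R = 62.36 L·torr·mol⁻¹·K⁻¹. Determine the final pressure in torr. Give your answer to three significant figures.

From PV = nRT: V₁ = nRT₁/P₁ = 12.43 L.
Isobaric, so V/T is constant: P₂ = P₁; T₂ = T₁·(V₂/V₁) = 249.8 K.
Isothermal, so P V is constant: T₃ = T₂; P₃ = P₂·(V₂/V₃) = 1618 torr.

P₃ ≈ 1.62e+03 torr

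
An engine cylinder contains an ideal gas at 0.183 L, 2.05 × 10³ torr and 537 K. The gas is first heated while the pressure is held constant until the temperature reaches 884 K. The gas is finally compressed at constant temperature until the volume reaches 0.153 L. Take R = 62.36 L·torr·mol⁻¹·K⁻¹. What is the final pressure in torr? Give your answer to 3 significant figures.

Isobaric, so V/T is constant: P₂ = P₁; V₂ = V₁·(T₂/T₁) = 0.3013 L.
Isothermal, so P V is constant: T₃ = T₂; P₃ = P₂·(V₂/V₃) = 4036 torr.

P₃ ≈ 4.04e+03 torr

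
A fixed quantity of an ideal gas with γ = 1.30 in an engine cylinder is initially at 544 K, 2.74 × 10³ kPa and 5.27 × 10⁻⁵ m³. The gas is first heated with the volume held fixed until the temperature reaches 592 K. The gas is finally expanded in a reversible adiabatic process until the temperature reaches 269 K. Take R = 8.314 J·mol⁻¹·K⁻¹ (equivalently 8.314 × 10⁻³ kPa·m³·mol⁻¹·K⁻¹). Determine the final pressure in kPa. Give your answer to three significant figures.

P₃ ≈ 97.7 kPa

V constant ⇒ P ∝ T: V₂ = V₁; P₂ = P₁·(T₂/T₁) = 2982 kPa.
Adiabatic (γ = 1.30), T V^(γ−1) and P V^γ constant: P₃ = P₂·(T₃/T₂)^(γ/(γ−1)) = 97.73 kPa; V₃ = V₂·(T₂/T₃)^(1/(γ−1)) = 0.0007306 m³.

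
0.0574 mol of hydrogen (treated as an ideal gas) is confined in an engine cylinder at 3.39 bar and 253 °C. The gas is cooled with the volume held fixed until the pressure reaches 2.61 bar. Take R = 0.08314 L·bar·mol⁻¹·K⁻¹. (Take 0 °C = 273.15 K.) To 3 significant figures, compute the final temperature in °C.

Convert: T₁ = 526.1 K.
From PV = nRT: V₁ = nRT₁/P₁ = 0.7407 L.
Isochoric, so P/T is constant: V₂ = V₁; T₂ = T₁·(P₂/P₁) = 405.1 K.

T₂ ≈ 132 °C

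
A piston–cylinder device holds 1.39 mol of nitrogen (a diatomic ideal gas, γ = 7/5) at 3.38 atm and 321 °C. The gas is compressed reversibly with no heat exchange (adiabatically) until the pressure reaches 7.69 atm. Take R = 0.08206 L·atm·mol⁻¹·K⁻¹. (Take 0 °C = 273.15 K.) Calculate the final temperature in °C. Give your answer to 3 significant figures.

T₂ ≈ 478 °C

Convert: T₁ = 594.1 K.
From PV = nRT: V₁ = nRT₁/P₁ = 20.05 L.
Reversible adiabatic, γ = 7/5: T₂ = T₁·(P₂/P₁)^((γ−1)/γ) = 751.4 K; V₂ = V₁·(P₁/P₂)^(1/γ) = 11.15 L.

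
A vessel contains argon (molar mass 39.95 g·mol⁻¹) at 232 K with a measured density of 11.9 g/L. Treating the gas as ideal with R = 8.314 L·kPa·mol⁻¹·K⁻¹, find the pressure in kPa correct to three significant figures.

ρ = PM/(RT) ⇒ P = ρRT/M = (11.9 × 8.314 × 232.0) / 39.95

P ≈ 575 kPa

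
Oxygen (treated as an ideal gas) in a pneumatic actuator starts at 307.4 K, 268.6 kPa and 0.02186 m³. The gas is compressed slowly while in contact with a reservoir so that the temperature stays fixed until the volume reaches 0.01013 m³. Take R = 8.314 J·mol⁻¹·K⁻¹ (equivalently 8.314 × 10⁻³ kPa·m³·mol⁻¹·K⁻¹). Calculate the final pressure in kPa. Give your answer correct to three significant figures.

Isothermal, so P V is constant: T₂ = T₁; P₂ = P₁·(V₁/V₂) = 579.6 kPa.

P₂ ≈ 580 kPa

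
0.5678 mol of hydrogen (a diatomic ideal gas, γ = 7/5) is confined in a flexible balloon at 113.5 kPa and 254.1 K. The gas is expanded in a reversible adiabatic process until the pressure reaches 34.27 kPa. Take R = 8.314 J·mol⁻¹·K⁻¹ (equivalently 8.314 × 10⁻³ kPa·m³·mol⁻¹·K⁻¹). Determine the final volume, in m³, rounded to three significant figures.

From PV = nRT: V₁ = nRT₁/P₁ = 0.01057 m³.
Adiabatic (γ = 7/5), T V^(γ−1) and P V^γ constant: T₂ = T₁·(P₂/P₁)^((γ−1)/γ) = 180.5 K; V₂ = V₁·(P₁/P₂)^(1/γ) = 0.02486 m³.

V₂ ≈ 0.0249 m³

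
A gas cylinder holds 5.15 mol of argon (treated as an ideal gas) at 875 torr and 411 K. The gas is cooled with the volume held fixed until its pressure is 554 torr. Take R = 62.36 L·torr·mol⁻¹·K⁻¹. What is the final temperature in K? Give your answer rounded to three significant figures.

T₂ ≈ 260 K

From PV = nRT: V₁ = nRT₁/P₁ = 150.9 L.
V constant ⇒ P ∝ T: V₂ = V₁; T₂ = T₁·(P₂/P₁) = 260.2 K.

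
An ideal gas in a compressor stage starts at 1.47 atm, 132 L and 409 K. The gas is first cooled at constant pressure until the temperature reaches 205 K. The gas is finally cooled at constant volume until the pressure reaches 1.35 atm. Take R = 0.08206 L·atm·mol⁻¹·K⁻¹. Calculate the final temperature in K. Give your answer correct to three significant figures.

Isobaric, so V/T is constant: P₂ = P₁; V₂ = V₁·(T₂/T₁) = 66.16 L.
Isochoric, so P/T is constant: V₃ = V₂; T₃ = T₂·(P₃/P₂) = 188.3 K.

T₃ ≈ 188 K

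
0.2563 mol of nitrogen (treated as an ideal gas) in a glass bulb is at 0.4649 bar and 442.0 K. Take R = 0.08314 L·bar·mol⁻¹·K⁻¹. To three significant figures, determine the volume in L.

V ≈ 20.3 L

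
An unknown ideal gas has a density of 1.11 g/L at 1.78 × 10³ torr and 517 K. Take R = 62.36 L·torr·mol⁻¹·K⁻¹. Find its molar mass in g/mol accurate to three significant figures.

M ≈ 20.1 g/mol

ρ = PM/(RT) ⇒ M = ρRT/P = (1.11 × 62.36 × 517.0) / 1.78e+03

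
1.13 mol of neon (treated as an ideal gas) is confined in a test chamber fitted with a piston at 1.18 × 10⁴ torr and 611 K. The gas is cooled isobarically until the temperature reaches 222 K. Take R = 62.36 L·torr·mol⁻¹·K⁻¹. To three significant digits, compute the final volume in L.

From PV = nRT: V₁ = nRT₁/P₁ = 3.649 L.
Isobaric, so V/T is constant: P₂ = P₁; V₂ = V₁·(T₂/T₁) = 1.326 L.

V₂ ≈ 1.33 L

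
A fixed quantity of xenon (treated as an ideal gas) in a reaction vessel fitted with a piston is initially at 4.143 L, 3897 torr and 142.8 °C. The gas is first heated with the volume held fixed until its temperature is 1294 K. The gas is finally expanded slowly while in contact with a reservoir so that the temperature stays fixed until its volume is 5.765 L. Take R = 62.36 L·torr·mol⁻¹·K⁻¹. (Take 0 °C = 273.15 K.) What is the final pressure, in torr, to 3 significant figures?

P₃ ≈ 8.71e+03 torr

Convert: T₁ = 415.9 K.
Isochoric, so P/T is constant: V₂ = V₁; P₂ = P₁·(T₂/T₁) = 1.212e+04 torr.
Isothermal, so P V is constant: T₃ = T₂; P₃ = P₂·(V₂/V₃) = 8712 torr.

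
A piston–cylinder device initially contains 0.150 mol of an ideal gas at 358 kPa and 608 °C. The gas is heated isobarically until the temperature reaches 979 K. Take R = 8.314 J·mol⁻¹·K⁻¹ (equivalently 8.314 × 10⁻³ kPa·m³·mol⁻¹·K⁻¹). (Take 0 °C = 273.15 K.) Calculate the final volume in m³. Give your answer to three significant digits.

V₂ ≈ 0.00341 m³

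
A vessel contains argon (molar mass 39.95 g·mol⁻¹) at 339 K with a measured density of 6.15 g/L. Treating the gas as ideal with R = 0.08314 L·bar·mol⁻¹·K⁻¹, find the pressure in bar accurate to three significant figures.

P ≈ 4.34 bar

ρ = PM/(RT) ⇒ P = ρRT/M = (6.15 × 0.08314 × 339.0) / 39.95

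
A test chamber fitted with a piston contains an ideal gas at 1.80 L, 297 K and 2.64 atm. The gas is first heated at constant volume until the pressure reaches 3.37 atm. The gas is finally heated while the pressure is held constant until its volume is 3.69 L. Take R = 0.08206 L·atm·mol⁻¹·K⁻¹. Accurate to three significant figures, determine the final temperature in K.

Isochoric, so P/T is constant: V₂ = V₁; T₂ = T₁·(P₂/P₁) = 379.1 K.
P constant ⇒ V ∝ T: P₃ = P₂; T₃ = T₂·(V₃/V₂) = 777.2 K.

T₃ ≈ 777 K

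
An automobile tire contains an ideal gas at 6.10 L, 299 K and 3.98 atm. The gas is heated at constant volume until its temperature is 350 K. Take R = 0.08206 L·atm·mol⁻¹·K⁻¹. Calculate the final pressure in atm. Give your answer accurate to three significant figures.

P₂ ≈ 4.66 atm

V constant ⇒ P ∝ T: V₂ = V₁; P₂ = P₁·(T₂/T₁) = 4.659 atm.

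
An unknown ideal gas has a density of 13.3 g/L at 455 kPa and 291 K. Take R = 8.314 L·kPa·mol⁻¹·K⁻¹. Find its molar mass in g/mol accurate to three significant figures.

M ≈ 70.7 g/mol

ρ = PM/(RT) ⇒ M = ρRT/P = (13.3 × 8.314 × 291.0) / 455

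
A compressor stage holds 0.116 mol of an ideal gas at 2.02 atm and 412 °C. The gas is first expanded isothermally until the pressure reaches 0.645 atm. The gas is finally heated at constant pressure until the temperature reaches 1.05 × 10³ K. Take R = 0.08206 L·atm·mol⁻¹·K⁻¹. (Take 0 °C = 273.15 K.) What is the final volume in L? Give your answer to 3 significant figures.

V₃ ≈ 15.5 L

Convert: T₁ = 685.1 K.
From PV = nRT: V₁ = nRT₁/P₁ = 3.229 L.
T constant ⇒ Boyle's law P V = const: T₂ = T₁; V₂ = V₁·(P₁/P₂) = 10.11 L.
Isobaric, so V/T is constant: P₃ = P₂; V₃ = V₂·(T₃/T₂) = 15.50 L.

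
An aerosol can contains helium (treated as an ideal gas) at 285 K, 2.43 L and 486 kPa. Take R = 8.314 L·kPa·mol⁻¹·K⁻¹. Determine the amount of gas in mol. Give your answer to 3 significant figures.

n ≈ 0.498 mol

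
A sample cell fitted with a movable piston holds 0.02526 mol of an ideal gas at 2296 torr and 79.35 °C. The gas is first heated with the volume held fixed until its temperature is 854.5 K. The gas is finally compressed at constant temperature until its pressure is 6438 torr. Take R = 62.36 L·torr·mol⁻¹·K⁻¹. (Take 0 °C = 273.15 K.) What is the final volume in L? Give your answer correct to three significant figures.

V₃ ≈ 0.209 L

Convert: T₁ = 352.5 K.
From PV = nRT: V₁ = nRT₁/P₁ = 0.2418 L.
Isochoric, so P/T is constant: V₂ = V₁; P₂ = P₁·(T₂/T₁) = 5566 torr.
T constant ⇒ Boyle's law P V = const: T₃ = T₂; V₃ = V₂·(P₂/P₃) = 0.2091 L.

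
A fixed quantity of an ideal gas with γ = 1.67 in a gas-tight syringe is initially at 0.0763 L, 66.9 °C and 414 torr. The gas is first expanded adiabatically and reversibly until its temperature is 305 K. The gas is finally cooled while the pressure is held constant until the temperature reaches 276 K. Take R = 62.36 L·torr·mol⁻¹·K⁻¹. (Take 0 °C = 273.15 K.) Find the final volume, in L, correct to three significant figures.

Convert: T₁ = 340.0 K.
Reversible adiabatic, γ = 1.67: P₂ = P₁·(T₂/T₁)^(γ/(γ−1)) = 315.7 torr; V₂ = V₁·(T₁/T₂)^(1/(γ−1)) = 0.08975 L.
P constant ⇒ V ∝ T: P₃ = P₂; V₃ = V₂·(T₃/T₂) = 0.08122 L.

V₃ ≈ 0.0812 L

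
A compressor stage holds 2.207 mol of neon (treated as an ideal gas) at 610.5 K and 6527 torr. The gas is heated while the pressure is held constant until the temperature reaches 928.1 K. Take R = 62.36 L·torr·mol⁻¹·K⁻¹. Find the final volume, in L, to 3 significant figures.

V₂ ≈ 19.6 L

From PV = nRT: V₁ = nRT₁/P₁ = 12.87 L.
Isobaric, so V/T is constant: P₂ = P₁; V₂ = V₁·(T₂/T₁) = 19.57 L.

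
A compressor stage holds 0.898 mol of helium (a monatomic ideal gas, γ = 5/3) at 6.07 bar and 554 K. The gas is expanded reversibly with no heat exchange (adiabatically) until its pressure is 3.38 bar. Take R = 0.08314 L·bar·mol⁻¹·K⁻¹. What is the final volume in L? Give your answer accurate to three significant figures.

From PV = nRT: V₁ = nRT₁/P₁ = 6.814 L.
Adiabatic (γ = 5/3), T V^(γ−1) and P V^γ constant: T₂ = T₁·(P₂/P₁)^((γ−1)/γ) = 438.3 K; V₂ = V₁·(P₁/P₂)^(1/γ) = 9.682 L.

V₂ ≈ 9.68 L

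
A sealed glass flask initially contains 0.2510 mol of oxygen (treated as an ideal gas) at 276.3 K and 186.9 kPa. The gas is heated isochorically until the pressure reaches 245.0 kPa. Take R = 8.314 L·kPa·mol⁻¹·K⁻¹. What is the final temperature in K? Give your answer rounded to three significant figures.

T₂ ≈ 362 K

From PV = nRT: V₁ = nRT₁/P₁ = 3.085 L.
Isochoric, so P/T is constant: V₂ = V₁; T₂ = T₁·(P₂/P₁) = 362.2 K.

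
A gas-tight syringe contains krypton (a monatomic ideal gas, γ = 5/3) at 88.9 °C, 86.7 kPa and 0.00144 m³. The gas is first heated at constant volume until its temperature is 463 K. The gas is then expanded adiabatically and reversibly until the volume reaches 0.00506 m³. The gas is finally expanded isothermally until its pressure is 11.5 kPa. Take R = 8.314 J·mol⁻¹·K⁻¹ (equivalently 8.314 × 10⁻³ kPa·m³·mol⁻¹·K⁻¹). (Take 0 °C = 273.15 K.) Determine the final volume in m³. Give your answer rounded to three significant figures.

Convert: T₁ = 362.0 K.
V constant ⇒ P ∝ T: V₂ = V₁; P₂ = P₁·(T₂/T₁) = 110.9 kPa.
Adiabatic (γ = 5/3), T V^(γ−1) and P V^γ constant: T₃ = T₂·(V₂/V₃)^(γ−1) = 200.3 K; P₃ = P₂·(V₂/V₃)^γ = 13.65 kPa.
T constant ⇒ Boyle's law P V = const: T₄ = T₃; V₄ = V₃·(P₃/P₄) = 0.006007 m³.

V₄ ≈ 0.00601 m³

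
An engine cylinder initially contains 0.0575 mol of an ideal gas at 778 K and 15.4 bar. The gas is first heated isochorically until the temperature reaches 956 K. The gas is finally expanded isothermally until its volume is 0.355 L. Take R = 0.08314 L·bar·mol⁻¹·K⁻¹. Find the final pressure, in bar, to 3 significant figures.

P₃ ≈ 12.9 bar

From PV = nRT: V₁ = nRT₁/P₁ = 0.2415 L.
V constant ⇒ P ∝ T: V₂ = V₁; P₂ = P₁·(T₂/T₁) = 18.92 bar.
T constant ⇒ Boyle's law P V = const: T₃ = T₂; P₃ = P₂·(V₂/V₃) = 12.87 bar.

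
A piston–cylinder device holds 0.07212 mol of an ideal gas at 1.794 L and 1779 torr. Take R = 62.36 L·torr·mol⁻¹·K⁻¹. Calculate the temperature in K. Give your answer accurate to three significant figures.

PV = nRT ⇒ T = PV/(nR) = (1779 × 1.794) / (0.07212 × 62.36)

T ≈ 710 K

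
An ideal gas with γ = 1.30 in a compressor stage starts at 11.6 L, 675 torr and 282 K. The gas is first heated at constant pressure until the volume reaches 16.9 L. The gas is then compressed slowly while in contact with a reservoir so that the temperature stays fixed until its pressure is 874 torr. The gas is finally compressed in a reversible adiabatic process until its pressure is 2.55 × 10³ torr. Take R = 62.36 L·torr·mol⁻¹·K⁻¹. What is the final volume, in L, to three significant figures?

V₄ ≈ 5.73 L

Isobaric, so V/T is constant: P₂ = P₁; T₂ = T₁·(V₂/V₁) = 410.8 K.
T constant ⇒ Boyle's law P V = const: T₃ = T₂; V₃ = V₂·(P₂/P₃) = 13.05 L.
Reversible adiabatic, γ = 1.30: T₄ = T₃·(P₄/P₃)^((γ−1)/γ) = 526.0 K; V₄ = V₃·(P₃/P₄)^(1/γ) = 5.727 L.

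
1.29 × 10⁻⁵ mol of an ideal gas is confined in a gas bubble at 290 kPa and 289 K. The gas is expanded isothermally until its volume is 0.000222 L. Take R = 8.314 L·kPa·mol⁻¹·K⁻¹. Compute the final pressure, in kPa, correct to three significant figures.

P₂ ≈ 140 kPa

From PV = nRT: V₁ = nRT₁/P₁ = 0.0001069 L.
T constant ⇒ Boyle's law P V = const: T₂ = T₁; P₂ = P₁·(V₁/V₂) = 139.6 kPa.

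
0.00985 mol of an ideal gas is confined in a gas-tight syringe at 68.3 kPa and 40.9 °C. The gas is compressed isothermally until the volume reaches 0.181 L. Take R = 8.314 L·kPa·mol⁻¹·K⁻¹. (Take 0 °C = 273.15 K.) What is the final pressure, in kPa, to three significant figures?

P₂ ≈ 142 kPa

Convert: T₁ = 314.0 K.
From PV = nRT: V₁ = nRT₁/P₁ = 0.3766 L.
Isothermal, so P V is constant: T₂ = T₁; P₂ = P₁·(V₁/V₂) = 142.1 kPa.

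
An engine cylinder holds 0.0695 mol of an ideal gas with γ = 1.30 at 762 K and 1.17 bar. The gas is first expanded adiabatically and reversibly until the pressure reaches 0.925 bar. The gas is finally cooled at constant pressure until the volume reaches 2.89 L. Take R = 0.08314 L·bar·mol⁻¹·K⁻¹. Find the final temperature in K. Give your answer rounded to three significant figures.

T₃ ≈ 463 K

From PV = nRT: V₁ = nRT₁/P₁ = 3.763 L.
Adiabatic (γ = 1.30), T V^(γ−1) and P V^γ constant: T₂ = T₁·(P₂/P₁)^((γ−1)/γ) = 721.8 K; V₂ = V₁·(P₁/P₂)^(1/γ) = 4.509 L.
Isobaric, so V/T is constant: P₃ = P₂; T₃ = T₂·(V₃/V₂) = 462.6 K.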